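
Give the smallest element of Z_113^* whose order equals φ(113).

3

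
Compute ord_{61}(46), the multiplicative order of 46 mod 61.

By Lagrange's theorem, ord_61(46) divides φ(61) = 61 − 1 = 60 = 2^2 · 3 · 5.
Divisors of 60: 1, 2, 3, 4, 5, 6, 10, 12, 15, 20, 30, 60.
Check 46^d mod 61 for each divisor in increasing order:
46^1 ≡ 46 (mod 61)
46^2 ≡ 42 (mod 61)
46^3 ≡ 41 (mod 61)
46^4 ≡ 56 (mod 61)
46^5 ≡ 14 (mod 61)
46^6 ≡ 34 (mod 61)
46^10 ≡ 13 (mod 61)
46^12 ≡ 58 (mod 61)
46^15 ≡ 60 (mod 61)
46^20 ≡ 47 (mod 61)
46^30 ≡ 1 (mod 61) ✓
The smallest such exponent is 30, so the order of 46 is 30.

30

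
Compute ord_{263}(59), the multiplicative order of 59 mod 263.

262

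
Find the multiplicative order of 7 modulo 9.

3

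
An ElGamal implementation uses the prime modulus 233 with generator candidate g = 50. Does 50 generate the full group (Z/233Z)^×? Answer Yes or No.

No

φ(233) = 233 − 1 = 232 = 2^3 · 29.
50 is a primitive root mod 233 iff 50^(φ(233)/q) ≢ 1 for every prime q | φ(233), i.e. q ∈ {2, 29}.
50^116 ≡ 1 (mod 233)  [q = 2: ≡ 1 ✗]
50^8 ≡ 64 (mod 233)  [q = 29: ≢ 1 ✓]
50^116 ≡ 1 shows ord(50) | 116, strictly less than φ(233); not a primitive root.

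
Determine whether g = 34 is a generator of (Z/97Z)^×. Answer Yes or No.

φ(97) = 97 − 1 = 96 = 2^5 · 3.
It suffices to check that the order of 34 is not a proper divisor of 96: compute 34^(96/q) for q ∈ {2, 3}.
34^48 ≡ 96 (mod 97)  [q = 2: ≢ 1 ✓]
34^32 ≡ 1 (mod 97)  [q = 3: ≡ 1 ✗]
Since 34^32 ≡ 1, the order of 34 divides 32 < 96, so 34 is not a primitive root.

No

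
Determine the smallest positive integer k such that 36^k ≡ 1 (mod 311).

The order of 36 must divide φ(311) = 311 − 1 = 310 = 2 · 5 · 31.
Divisors of 310: 1, 2, 5, 10, 31, 62, 155, 310.
Evaluate successive powers at the divisors of 310:
36^1 ≡ 36 (mod 311)
36^2 ≡ 52 (mod 311)
36^5 ≡ 1 (mod 311) ✓
So ord_311(36) = 5.

5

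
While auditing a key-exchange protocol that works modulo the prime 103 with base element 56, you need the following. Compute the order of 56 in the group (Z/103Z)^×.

By Lagrange's theorem, ord_103(56) divides φ(103) = 103 − 1 = 102 = 2 · 3 · 17.
Divisors of 102: 1, 2, 3, 6, 17, 34, 51, 102.
Test each divisor d:
56^1 ≡ 56 (mod 103)
56^2 ≡ 46 (mod 103)
56^3 ≡ 1 (mod 103) ✓
So ord_103(56) = 3.

3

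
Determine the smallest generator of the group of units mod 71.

φ(71) = 71 − 1 = 70 = 2 · 5 · 7.
Test candidates g = 2, 3, … against the prime factors q ∈ {2, 5, 7} of φ(71): g is a generator iff g^(70/q) ≢ 1 for every such q.
g = 2: 2^35 ≡ 1 — hits 1, so not a primitive root.
g = 3: 3^35 ≡ 1 — hits 1, so not a primitive root.
g = 4: 4^35 ≡ 1 — hits 1, so not a primitive root.
g = 5: 5^35 ≡ 1 — hits 1, so not a primitive root.
g = 6: 6^35 ≡ 1 — hits 1, so not a primitive root.
g = 7: 7^35 ≡ 70; 7^14 ≡ 54; 7^10 ≡ 45 — none is 1, so 7 is a primitive root.
So 7 is the smallest generator of (Z/71Z)^×.

7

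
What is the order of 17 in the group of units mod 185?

36

Since 17 ∈ (Z/185Z)^×, its order divides φ(185) = φ(5·37) = (5−1)·(37−1) = 4·36 = 144 = 2^4 · 3^2.
Divisors of 144: 1, 2, 3, 4, 6, 8, 9, 12, 16, 18, 24, 36, 48, 72, 144.
Compute 17^d (mod 185) for the divisors d until we hit 1:
17^1 ≡ 17
17^2 ≡ 104
17^3 ≡ 103
17^4 ≡ 86
17^6 ≡ 64
17^8 ≡ 181
17^9 ≡ 117
17^12 ≡ 26
17^16 ≡ 16
17^18 ≡ 184
17^24 ≡ 121
17^36 ≡ 1
The smallest such exponent is 36, so the order of 17 is 36.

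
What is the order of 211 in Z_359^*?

By Lagrange's theorem, ord_359(211) divides φ(359) = 359 − 1 = 358 = 2 · 179.
Divisors of 358: 1, 2, 179, 358.
Check 211^d mod 359 for each divisor in increasing order:
211^1 ≡ 211 (mod 359)
211^2 ≡ 5 (mod 359)
211^179 ≡ 358 (mod 359)
211^358 ≡ 1 (mod 359) ✓
So ord_359(211) = 358.

358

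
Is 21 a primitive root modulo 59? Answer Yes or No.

No

φ(59) = 59 − 1 = 58 = 2 · 29.
21 is a primitive root mod 59 iff 21^(φ(59)/q) ≢ 1 for every prime q | φ(59), i.e. q ∈ {2, 29}.
21^29 ≡ 1 (mod 59)  [q = 2: ≡ 1 ✗]
21^2 ≡ 28 (mod 59)  [q = 29: ≢ 1 ✓]
The check at q = 2 fails, so 21 generates a proper subgroup.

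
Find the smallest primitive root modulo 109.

6

φ(109) = 109 − 1 = 108 = 2^2 · 3^3.
g is a primitive root iff g^(108/q) ≢ 1 (mod 109) for each prime q ∈ {2, 3}.
g = 2: 2^54 ≡ 108; 2^36 ≡ 1 — hits 1, so not a primitive root.
g = 3: 3^54 ≡ 1 — hits 1, so not a primitive root.
g = 4: 4^54 ≡ 1 — hits 1, so not a primitive root.
g = 5: 5^54 ≡ 1 — hits 1, so not a primitive root.
g = 6: 6^54 ≡ 108; 6^36 ≡ 63 — none is 1, so 6 is a primitive root.
Hence the least primitive root of 109 is 6.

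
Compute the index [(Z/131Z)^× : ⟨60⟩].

10

ord(60) | φ(131) = 131 − 1 = 130 = 2 · 5 · 13.
Divisors of 130: 1, 2, 5, 10, 13, 26, 65, 130.
Test each divisor d:
60^1 ≡ 60
60^2 ≡ 63
60^5 ≡ 113
60^10 ≡ 62
60^13 ≡ 1
So ord_131(60) = 13, hence |⟨60⟩| = 13.
The index is φ(131) / ord(60) = 130 / 13 = 10.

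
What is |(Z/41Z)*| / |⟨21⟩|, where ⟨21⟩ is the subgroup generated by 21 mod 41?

ord(21) | φ(41) = 41 − 1 = 40 = 2^3 · 5.
Divisors of 40: 1, 2, 4, 5, 8, 10, 20, 40.
Test each divisor d:
21^1 ≡ 21 (mod 41)
21^2 ≡ 31 (mod 41)
21^4 ≡ 18 (mod 41)
21^5 ≡ 9 (mod 41)
21^8 ≡ 37 (mod 41)
21^10 ≡ 40 (mod 41)
21^20 ≡ 1 (mod 41) ✓
The order of 21 is 20, so the subgroup it generates has 20 elements.
[(Z/41Z)^× : ⟨21⟩] = 40/20 = 2.

2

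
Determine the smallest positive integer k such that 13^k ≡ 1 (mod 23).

The order of 13 must divide φ(23) = 23 − 1 = 22 = 2 · 11.
Divisors of 22: 1, 2, 11, 22.
Compute 13^d (mod 23) for the divisors d until we hit 1:
13^1 ≡ 13
13^2 ≡ 8
13^11 ≡ 1
Hence ord(13) = 11.

11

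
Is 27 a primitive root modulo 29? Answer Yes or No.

Yes

φ(29) = 29 − 1 = 28 = 2^2 · 7.
27 is a primitive root mod 29 iff 27^(φ(29)/q) ≢ 1 for every prime q | φ(29), i.e. q ∈ {2, 7}.
27^14 ≡ 28 (mod 29)  [q = 2: ≢ 1 ✓]
27^4 ≡ 16 (mod 29)  [q = 7: ≢ 1 ✓]
None equal 1, so ord_29(27) = 28: 27 is a primitive root.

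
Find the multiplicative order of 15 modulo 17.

8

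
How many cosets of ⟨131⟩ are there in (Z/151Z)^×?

3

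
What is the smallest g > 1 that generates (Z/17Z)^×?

3

φ(17) = 17 − 1 = 16 = 2^4.
g is a primitive root iff g^(16/q) ≢ 1 (mod 17) for each prime q ∈ {2}.
g = 2: 2^8 ≡ 1 — hits 1, so not a primitive root.
g = 3: 3^8 ≡ 16 — none is 1, so 3 is a primitive root.
So 3 is the smallest generator of (Z/17Z)^×.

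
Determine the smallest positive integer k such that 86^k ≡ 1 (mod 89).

88

By Lagrange's theorem, ord_89(86) divides φ(89) = 89 − 1 = 88 = 2^3 · 11.
Divisors of 88: 1, 2, 4, 8, 11, 22, 44, 88.
Compute 86^d (mod 89) for the divisors d until we hit 1:
86^1 ≡ 86
86^2 ≡ 9
86^4 ≡ 81
86^8 ≡ 64
86^11 ≡ 52
86^22 ≡ 34
86^44 ≡ 88
86^88 ≡ 1
So ord_89(86) = 88.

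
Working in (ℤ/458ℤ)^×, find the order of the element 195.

The order of 195 must divide φ(458) = φ(2)·φ(229) = 1·228 = 228 = 2^2 · 3 · 19.
Divisors of 228: 1, 2, 3, 4, 6, 12, 19, 38, 57, 76, 114, 228.
Check 195^d mod 458 for each divisor in increasing order:
195^1 ≡ 195 (mod 458)
195^2 ≡ 11 (mod 458)
195^3 ≡ 313 (mod 458)
195^4 ≡ 121 (mod 458)
195^6 ≡ 415 (mod 458)
195^12 ≡ 17 (mod 458)
195^19 ≡ 351 (mod 458)
195^38 ≡ 457 (mod 458)
195^57 ≡ 107 (mod 458)
195^76 ≡ 1 (mod 458) ✓
Hence ord(195) = 76.

76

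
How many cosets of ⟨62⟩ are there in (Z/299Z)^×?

The order of 62 must divide φ(299) = φ(13·23) = (13−1)·(23−1) = 12·22 = 264 = 2^3 · 3 · 11.
Divisors of 264: 1, 2, 3, 4, 6, 8, 11, 12, 22, 24, 33, 44, 66, 88, 132, 264.
Evaluate successive powers at the divisors of 264:
62^1 ≡ 62
62^2 ≡ 256
62^3 ≡ 25
62^4 ≡ 55
62^6 ≡ 27
62^8 ≡ 35
62^11 ≡ 277
62^12 ≡ 131
62^22 ≡ 185
62^24 ≡ 118
62^33 ≡ 116
62^44 ≡ 139
62^66 ≡ 1
Thus |⟨62⟩| = ord(62) = 66.
Index = |(Z/299Z)^×| / |⟨62⟩| = 264 / 66 = 4.

4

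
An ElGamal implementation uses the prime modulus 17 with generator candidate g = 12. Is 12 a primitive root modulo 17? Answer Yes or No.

Yes

φ(17) = 17 − 1 = 16 = 2^4.
12 is a primitive root mod 17 iff 12^(φ(17)/q) ≢ 1 for every prime q | φ(17), i.e. q ∈ {2}.
12^8 ≡ 16 (mod 17)  [q = 2: ≢ 1 ✓]
Every test exponent gives a nontrivial residue, hence 12 generates the full group.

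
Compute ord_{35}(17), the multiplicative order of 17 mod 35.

ord(17) | φ(35) = φ(5·7) = (5−1)·(7−1) = 4·6 = 24 = 2^3 · 3.
Divisors of 24: 1, 2, 3, 4, 6, 8, 12, 24.
Check 17^d mod 35 for each divisor in increasing order:
17^1 ≡ 17
17^2 ≡ 9
17^3 ≡ 13
17^4 ≡ 11
17^6 ≡ 29
17^8 ≡ 16
17^12 ≡ 1
The smallest such exponent is 12, so the order of 17 is 12.

12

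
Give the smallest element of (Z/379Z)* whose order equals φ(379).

φ(379) = 379 − 1 = 378 = 2 · 3^3 · 7.
Test candidates g = 2, 3, … against the prime factors q ∈ {2, 3, 7} of φ(379): g is a generator iff g^(378/q) ≢ 1 for every such q.
g = 2: 2^189 ≡ 378; 2^126 ≡ 327; 2^54 ≡ 125 — none is 1, so 2 is a primitive root.
Hence the least primitive root of 379 is 2.

2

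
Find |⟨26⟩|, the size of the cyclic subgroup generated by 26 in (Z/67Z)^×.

33

By Lagrange's theorem, ord_67(26) divides φ(67) = 67 − 1 = 66 = 2 · 3 · 11.
Divisors of 66: 1, 2, 3, 6, 11, 22, 33, 66.
Compute 26^d (mod 67) for the divisors d until we hit 1:
26^1 ≡ 26 (mod 67)
26^2 ≡ 6 (mod 67)
26^3 ≡ 22 (mod 67)
26^6 ≡ 15 (mod 67)
26^11 ≡ 37 (mod 67)
26^22 ≡ 29 (mod 67)
26^33 ≡ 1 (mod 67) ✓
The smallest such exponent is 33, so the order of 26 is 33.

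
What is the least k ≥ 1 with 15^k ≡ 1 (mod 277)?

92

ord(15) | φ(277) = 277 − 1 = 276 = 2^2 · 3 · 23.
Divisors of 276: 1, 2, 3, 4, 6, 12, 23, 46, 69, 92, 138, 276.
Test each divisor d:
15^1 ≡ 15
15^2 ≡ 225
15^3 ≡ 51
15^4 ≡ 211
15^6 ≡ 108
15^12 ≡ 30
15^23 ≡ 60
15^46 ≡ 276
15^69 ≡ 217
15^92 ≡ 1
Therefore the multiplicative order of 15 modulo 277 is 92.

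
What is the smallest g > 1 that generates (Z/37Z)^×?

2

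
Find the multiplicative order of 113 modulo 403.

15

The order of 113 must divide φ(403) = φ(13·31) = (13−1)·(31−1) = 12·30 = 360 = 2^3 · 3^2 · 5.
Divisors of 360: 1, 2, 3, 4, 5, 6, 8, 9, 10, 12, 15, 18, 20, 24, 30, 36, 40, 45, 60, 72, 90, 120, 180, 360.
Test each divisor d:
113^1 ≡ 113 (mod 403)
113^2 ≡ 276 (mod 403)
113^3 ≡ 157 (mod 403)
113^4 ≡ 9 (mod 403)
113^5 ≡ 211 (mod 403)
113^6 ≡ 66 (mod 403)
113^8 ≡ 81 (mod 403)
113^9 ≡ 287 (mod 403)
113^10 ≡ 191 (mod 403)
113^12 ≡ 326 (mod 403)
113^15 ≡ 1 (mod 403) ✓
The smallest such exponent is 15, so the order of 113 is 15.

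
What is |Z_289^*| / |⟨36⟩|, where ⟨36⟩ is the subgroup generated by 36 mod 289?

2

Since 36 ∈ (Z/289Z)^×, its order divides φ(289) = φ(17^2) = 17·(17−1) = 272 = 2^4 · 17.
Divisors of 272: 1, 2, 4, 8, 16, 17, 34, 68, 136, 272.
Evaluate successive powers at the divisors of 272:
36^1 ≡ 36
36^2 ≡ 140
36^4 ≡ 237
36^8 ≡ 103
36^16 ≡ 205
36^17 ≡ 155
36^34 ≡ 38
36^68 ≡ 288
36^136 ≡ 1
Thus |⟨36⟩| = ord(36) = 136.
Index = |(Z/289Z)^×| / |⟨36⟩| = 272 / 136 = 2.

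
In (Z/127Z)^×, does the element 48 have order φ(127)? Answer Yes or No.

Yes

φ(127) = 127 − 1 = 126 = 2 · 3^2 · 7.
Test 48^(126/q) mod 127 for each prime factor q of 126:
48^63 ≡ 126 (mod 127)  [q = 2: ≢ 1 ✓]
48^42 ≡ 107 (mod 127)  [q = 3: ≢ 1 ✓]
48^18 ≡ 16 (mod 127)  [q = 7: ≢ 1 ✓]
Every test exponent gives a nontrivial residue, hence 48 generates the full group.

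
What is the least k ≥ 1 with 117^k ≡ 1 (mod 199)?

33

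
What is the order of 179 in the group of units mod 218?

108

Since 179 ∈ (Z/218Z)^×, its order divides φ(218) = φ(2)·φ(109) = 1·108 = 108 = 2^2 · 3^3.
Divisors of 108: 1, 2, 3, 4, 6, 9, 12, 18, 27, 36, 54, 108.
Check 179^d mod 218 for each divisor in increasing order:
179^1 ≡ 179 (mod 218)
179^2 ≡ 213 (mod 218)
179^3 ≡ 195 (mod 218)
179^4 ≡ 25 (mod 218)
179^6 ≡ 93 (mod 218)
179^9 ≡ 41 (mod 218)
179^12 ≡ 147 (mod 218)
179^18 ≡ 155 (mod 218)
179^27 ≡ 33 (mod 218)
179^36 ≡ 45 (mod 218)
179^54 ≡ 217 (mod 218)
179^108 ≡ 1 (mod 218) ✓
The smallest such exponent is 108, so the order of 179 is 108.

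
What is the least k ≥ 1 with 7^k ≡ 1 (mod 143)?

60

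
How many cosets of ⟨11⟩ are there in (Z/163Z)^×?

1

ord(11) | φ(163) = 163 − 1 = 162 = 2 · 3^4.
Divisors of 162: 1, 2, 3, 6, 9, 18, 27, 54, 81, 162.
Compute 11^d (mod 163) for the divisors d until we hit 1:
11^1 ≡ 11 (mod 163)
11^2 ≡ 121 (mod 163)
11^3 ≡ 27 (mod 163)
11^6 ≡ 77 (mod 163)
11^9 ≡ 123 (mod 163)
11^18 ≡ 133 (mod 163)
11^27 ≡ 59 (mod 163)
11^54 ≡ 58 (mod 163)
11^81 ≡ 162 (mod 163)
11^162 ≡ 1 (mod 163) ✓
Thus |⟨11⟩| = ord(11) = 162.
[(Z/163Z)^× : ⟨11⟩] = 162/162 = 1.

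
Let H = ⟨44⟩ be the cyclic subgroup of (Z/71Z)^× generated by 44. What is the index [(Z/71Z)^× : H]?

ord(44) | φ(71) = 71 − 1 = 70 = 2 · 5 · 7.
Divisors of 70: 1, 2, 5, 7, 10, 14, 35, 70.
Test each divisor d:
44^1 ≡ 44
44^2 ≡ 19
44^5 ≡ 51
44^7 ≡ 46
44^10 ≡ 45
44^14 ≡ 57
44^35 ≡ 70
44^70 ≡ 1
The order of 44 is 70, so the subgroup it generates has 70 elements.
The index is φ(71) / ord(44) = 70 / 70 = 1.

1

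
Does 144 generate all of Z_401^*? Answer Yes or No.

No

φ(401) = 401 − 1 = 400 = 2^4 · 5^2.
It suffices to check that the order of 144 is not a proper divisor of 400: compute 144^(400/q) for q ∈ {2, 5}.
144^200 ≡ 1 (mod 401)  [q = 2: ≡ 1 ✗]
144^80 ≡ 72 (mod 401)  [q = 5: ≢ 1 ✓]
The check at q = 2 fails, so 144 generates a proper subgroup.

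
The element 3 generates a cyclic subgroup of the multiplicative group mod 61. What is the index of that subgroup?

6

The order of 3 must divide φ(61) = 61 − 1 = 60 = 2^2 · 3 · 5.
Divisors of 60: 1, 2, 3, 4, 5, 6, 10, 12, 15, 20, 30, 60.
Compute 3^d (mod 61) for the divisors d until we hit 1:
3^1 ≡ 3 (mod 61)
3^2 ≡ 9 (mod 61)
3^3 ≡ 27 (mod 61)
3^4 ≡ 20 (mod 61)
3^5 ≡ 60 (mod 61)
3^6 ≡ 58 (mod 61)
3^10 ≡ 1 (mod 61) ✓
Thus |⟨3⟩| = ord(3) = 10.
[(Z/61Z)^× : ⟨3⟩] = 60/10 = 6.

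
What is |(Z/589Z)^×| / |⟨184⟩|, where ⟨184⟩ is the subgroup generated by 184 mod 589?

6

Since 184 ∈ (Z/589Z)^×, its order divides φ(589) = φ(19·31) = (19−1)·(31−1) = 18·30 = 540 = 2^2 · 3^3 · 5.
Divisors of 540: 1, 2, 3, 4, 5, 6, 9, 10, 12, 15, 18, 20, 27, 30, 36, 45, 54, 60, 90, 108, 135, 180, 270, 540.
Test each divisor d:
184^1 ≡ 184 (mod 589)
184^2 ≡ 283 (mod 589)
184^3 ≡ 240 (mod 589)
184^4 ≡ 574 (mod 589)
184^5 ≡ 185 (mod 589)
184^6 ≡ 467 (mod 589)
184^9 ≡ 170 (mod 589)
184^10 ≡ 63 (mod 589)
184^12 ≡ 159 (mod 589)
184^15 ≡ 464 (mod 589)
184^18 ≡ 39 (mod 589)
184^20 ≡ 435 (mod 589)
184^27 ≡ 151 (mod 589)
184^30 ≡ 311 (mod 589)
184^36 ≡ 343 (mod 589)
184^45 ≡ 588 (mod 589)
184^54 ≡ 419 (mod 589)
184^60 ≡ 125 (mod 589)
184^90 ≡ 1 (mod 589) ✓
So ord_589(184) = 90, hence |⟨184⟩| = 90.
[(Z/589Z)^× : ⟨184⟩] = 540/90 = 6.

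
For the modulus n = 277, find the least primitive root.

φ(277) = 277 − 1 = 276 = 2^2 · 3 · 23.
g is a primitive root iff g^(276/q) ≢ 1 (mod 277) for each prime q ∈ {2, 3, 23}.
g = 2: 2^138 ≡ 276; 2^92 ≡ 1 — hits 1, so not a primitive root.
g = 3: 3^138 ≡ 1 — hits 1, so not a primitive root.
g = 4: 4^138 ≡ 1 — hits 1, so not a primitive root.
g = 5: 5^138 ≡ 276; 5^92 ≡ 116; 5^12 ≡ 27 — none is 1, so 5 is a primitive root.
Hence the least primitive root of 277 is 5.

5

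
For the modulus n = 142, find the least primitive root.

φ(142) = φ(2)·φ(71) = 1·70 = 70 = 2 · 5 · 7.
g is a primitive root iff g^(70/q) ≢ 1 (mod 142) for each prime q ∈ {2, 5, 7}.
g = 2: gcd(2, 142) = 2 > 1, not a unit — skip.
g = 3: 3^35 ≡ 1 — hits 1, so not a primitive root.
g = 4: gcd(4, 142) = 2 > 1, not a unit — skip.
g = 5: 5^35 ≡ 1 — hits 1, so not a primitive root.
g = 6: gcd(6, 142) = 2 > 1, not a unit — skip.
g = 7: 7^35 ≡ 141; 7^14 ≡ 125; 7^10 ≡ 45 — none is 1, so 7 is a primitive root.
Hence the least primitive root of 142 is 7.

7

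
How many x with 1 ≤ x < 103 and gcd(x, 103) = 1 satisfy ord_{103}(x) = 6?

2

φ(103) = 103 − 1 = 102 = 2 · 3 · 17.
(Z/103Z)^× is cyclic (|G| = 102); a cyclic group of order m has exactly φ(d) elements of each order d | m, and none otherwise.
6 = 2 · 3 divides 102, and φ(6) = 2.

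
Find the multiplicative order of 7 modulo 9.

3

Since 7 ∈ (Z/9Z)^×, its order divides φ(9) = φ(3^2) = 3·(3−1) = 6 = 2 · 3.
Divisors of 6: 1, 2, 3, 6.
Evaluate successive powers at the divisors of 6:
7^1 ≡ 7 (mod 9)
7^2 ≡ 4 (mod 9)
7^3 ≡ 1 (mod 9) ✓
The smallest such exponent is 3, so the order of 7 is 3.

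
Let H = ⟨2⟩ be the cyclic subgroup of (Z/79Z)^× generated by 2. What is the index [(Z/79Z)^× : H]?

2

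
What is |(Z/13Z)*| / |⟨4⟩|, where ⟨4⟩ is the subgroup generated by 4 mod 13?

2

By Lagrange's theorem, ord_13(4) divides φ(13) = 13 − 1 = 12 = 2^2 · 3.
Divisors of 12: 1, 2, 3, 4, 6, 12.
Compute 4^d (mod 13) for the divisors d until we hit 1:
4^1 ≡ 4
4^2 ≡ 3
4^3 ≡ 12
4^4 ≡ 9
4^6 ≡ 1
So ord_13(4) = 6, hence |⟨4⟩| = 6.
Index = |(Z/13Z)^×| / |⟨4⟩| = 12 / 6 = 2.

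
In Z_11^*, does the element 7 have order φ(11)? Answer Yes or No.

Yes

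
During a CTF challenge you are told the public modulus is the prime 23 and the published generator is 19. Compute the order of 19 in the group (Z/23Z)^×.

22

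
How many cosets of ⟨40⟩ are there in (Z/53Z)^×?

2

By Lagrange's theorem, ord_53(40) divides φ(53) = 53 − 1 = 52 = 2^2 · 13.
Divisors of 52: 1, 2, 4, 13, 26, 52.
Evaluate successive powers at the divisors of 52:
40^1 ≡ 40 (mod 53)
40^2 ≡ 10 (mod 53)
40^4 ≡ 47 (mod 53)
40^13 ≡ 52 (mod 53)
40^26 ≡ 1 (mod 53) ✓
So ord_53(40) = 26, hence |⟨40⟩| = 26.
Index = |(Z/53Z)^×| / |⟨40⟩| = 52 / 26 = 2.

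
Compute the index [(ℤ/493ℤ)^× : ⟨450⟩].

ord(450) | φ(493) = φ(17·29) = (17−1)·(29−1) = 16·28 = 448 = 2^6 · 7.
Divisors of 448: 1, 2, 4, 7, 8, 14, 16, 28, 32, 56, 64, 112, 224, 448.
Evaluate successive powers at the divisors of 448:
450^1 ≡ 450 (mod 493)
450^2 ≡ 370 (mod 493)
450^4 ≡ 339 (mod 493)
450^7 ≡ 423 (mod 493)
450^8 ≡ 52 (mod 493)
450^14 ≡ 463 (mod 493)
450^16 ≡ 239 (mod 493)
450^28 ≡ 407 (mod 493)
450^32 ≡ 426 (mod 493)
450^56 ≡ 1 (mod 493) ✓
So ord_493(450) = 56, hence |⟨450⟩| = 56.
The index is φ(493) / ord(450) = 448 / 56 = 8.

8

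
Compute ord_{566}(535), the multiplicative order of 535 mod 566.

By Lagrange's theorem, ord_566(535) divides φ(566) = φ(2)·φ(283) = 1·282 = 282 = 2 · 3 · 47.
Divisors of 282: 1, 2, 3, 6, 47, 94, 141, 282.
Compute 535^d (mod 566) for the divisors d until we hit 1:
535^1 ≡ 535 (mod 566)
535^2 ≡ 395 (mod 566)
535^3 ≡ 207 (mod 566)
535^6 ≡ 399 (mod 566)
535^47 ≡ 327 (mod 566)
535^94 ≡ 521 (mod 566)
535^141 ≡ 1 (mod 566) ✓
The smallest such exponent is 141, so the order of 535 is 141.

141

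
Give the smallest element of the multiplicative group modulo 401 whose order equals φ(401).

3

φ(401) = 401 − 1 = 400 = 2^4 · 5^2.
Test candidates g = 2, 3, … against the prime factors q ∈ {2, 5} of φ(401): g is a generator iff g^(400/q) ≢ 1 for every such q.
g = 2: 2^200 ≡ 1 — hits 1, so not a primitive root.
g = 3: 3^200 ≡ 400; 3^80 ≡ 72 — none is 1, so 3 is a primitive root.
So 3 is the smallest generator of (Z/401Z)^×.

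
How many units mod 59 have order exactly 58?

φ(59) = 59 − 1 = 58 = 2 · 29.
(Z/59Z)^× is cyclic (|G| = 58); a cyclic group of order m has exactly φ(d) elements of each order d | m, and none otherwise.
58 = 2 · 29 divides 58, and φ(58) = 28.

28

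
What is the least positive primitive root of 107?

φ(107) = 107 − 1 = 106 = 2 · 53.
g is a primitive root iff g^(106/q) ≢ 1 (mod 107) for each prime q ∈ {2, 53}.
g = 2: 2^53 ≡ 106; 2^2 ≡ 4 — none is 1, so 2 is a primitive root.
So 2 is the smallest generator of (Z/107Z)^×.

2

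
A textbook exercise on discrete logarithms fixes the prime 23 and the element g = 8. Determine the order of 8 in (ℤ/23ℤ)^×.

11

By Lagrange's theorem, ord_23(8) divides φ(23) = 23 − 1 = 22 = 2 · 11.
Divisors of 22: 1, 2, 11, 22.
Test each divisor d:
8^1 ≡ 8 (mod 23)
8^2 ≡ 18 (mod 23)
8^11 ≡ 1 (mod 23) ✓
Hence ord(8) = 11.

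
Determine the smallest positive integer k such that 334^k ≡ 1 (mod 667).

308

ord(334) | φ(667) = φ(23·29) = (23−1)·(29−1) = 22·28 = 616 = 2^3 · 7 · 11.
Divisors of 616: 1, 2, 4, 7, 8, 11, 14, 22, 28, 44, 56, 77, 88, 154, 308, 616.
Check 334^d mod 667 for each divisor in increasing order:
334^1 ≡ 334 (mod 667)
334^2 ≡ 167 (mod 667)
334^4 ≡ 542 (mod 667)
334^7 ≡ 568 (mod 667)
334^8 ≡ 284 (mod 667)
334^11 ≡ 369 (mod 667)
334^14 ≡ 463 (mod 667)
334^22 ≡ 93 (mod 667)
334^28 ≡ 262 (mod 667)
334^44 ≡ 645 (mod 667)
334^56 ≡ 610 (mod 667)
334^77 ≡ 70 (mod 667)
334^88 ≡ 484 (mod 667)
334^154 ≡ 231 (mod 667)
334^308 ≡ 1 (mod 667) ✓
Therefore the multiplicative order of 334 modulo 667 is 308.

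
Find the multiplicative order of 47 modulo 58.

28

The order of 47 must divide φ(58) = φ(2)·φ(29) = 1·28 = 28 = 2^2 · 7.
Divisors of 28: 1, 2, 4, 7, 14, 28.
Evaluate successive powers at the divisors of 28:
47^1 ≡ 47 (mod 58)
47^2 ≡ 5 (mod 58)
47^4 ≡ 25 (mod 58)
47^7 ≡ 17 (mod 58)
47^14 ≡ 57 (mod 58)
47^28 ≡ 1 (mod 58) ✓
Therefore the multiplicative order of 47 modulo 58 is 28.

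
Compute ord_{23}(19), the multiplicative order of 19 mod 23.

22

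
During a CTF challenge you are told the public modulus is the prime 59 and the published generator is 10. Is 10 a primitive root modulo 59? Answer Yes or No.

Yes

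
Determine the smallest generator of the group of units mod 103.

5

φ(103) = 103 − 1 = 102 = 2 · 3 · 17.
Test candidates g = 2, 3, … against the prime factors q ∈ {2, 3, 17} of φ(103): g is a generator iff g^(102/q) ≢ 1 for every such q.
g = 2: 2^51 ≡ 1 — hits 1, so not a primitive root.
g = 3: 3^51 ≡ 102; 3^34 ≡ 1 — hits 1, so not a primitive root.
g = 4: 4^51 ≡ 1 — hits 1, so not a primitive root.
g = 5: 5^51 ≡ 102; 5^34 ≡ 56; 5^6 ≡ 72 — none is 1, so 5 is a primitive root.
Hence the least primitive root of 103 is 5.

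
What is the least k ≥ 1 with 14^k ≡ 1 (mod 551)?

252

By Lagrange's theorem, ord_551(14) divides φ(551) = φ(19·29) = (19−1)·(29−1) = 18·28 = 504 = 2^3 · 3^2 · 7.
Divisors of 504: 1, 2, 3, 4, 6, 7, 8, 9, 12, 14, 18, 21, 24, 28, 36, 42, 56, 63, 72, 84, 126, 168, 252, 504.
Test each divisor d:
14^1 ≡ 14 (mod 551)
14^2 ≡ 196 (mod 551)
14^3 ≡ 540 (mod 551)
14^4 ≡ 397 (mod 551)
14^6 ≡ 121 (mod 551)
14^7 ≡ 41 (mod 551)
14^8 ≡ 23 (mod 551)
14^9 ≡ 322 (mod 551)
14^12 ≡ 315 (mod 551)
14^14 ≡ 28 (mod 551)
14^18 ≡ 96 (mod 551)
14^21 ≡ 46 (mod 551)
14^24 ≡ 45 (mod 551)
14^28 ≡ 233 (mod 551)
14^36 ≡ 400 (mod 551)
14^42 ≡ 463 (mod 551)
14^56 ≡ 291 (mod 551)
14^63 ≡ 360 (mod 551)
14^72 ≡ 210 (mod 551)
14^84 ≡ 30 (mod 551)
14^126 ≡ 115 (mod 551)
14^168 ≡ 349 (mod 551)
14^252 ≡ 1 (mod 551) ✓
Therefore the multiplicative order of 14 modulo 551 is 252.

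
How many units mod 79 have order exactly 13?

φ(79) = 79 − 1 = 78 = 2 · 3 · 13.
Since (Z/79Z)^× is cyclic of order 78, the number of elements of order d is φ(d) when d | 78 and 0 otherwise.
13 | 78, and φ(13) = 13 − 1 = 12.

12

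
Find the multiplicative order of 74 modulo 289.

272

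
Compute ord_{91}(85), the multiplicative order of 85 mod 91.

12

The order of 85 must divide φ(91) = φ(7·13) = (7−1)·(13−1) = 6·12 = 72 = 2^3 · 3^2.
Divisors of 72: 1, 2, 3, 4, 6, 8, 9, 12, 18, 24, 36, 72.
Test each divisor d:
85^1 ≡ 85 (mod 91)
85^2 ≡ 36 (mod 91)
85^3 ≡ 57 (mod 91)
85^4 ≡ 22 (mod 91)
85^6 ≡ 64 (mod 91)
85^8 ≡ 29 (mod 91)
85^9 ≡ 8 (mod 91)
85^12 ≡ 1 (mod 91) ✓
The smallest such exponent is 12, so the order of 85 is 12.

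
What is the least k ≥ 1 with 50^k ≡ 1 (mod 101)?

100

The order of 50 must divide φ(101) = 101 − 1 = 100 = 2^2 · 5^2.
Divisors of 100: 1, 2, 4, 5, 10, 20, 25, 50, 100.
Evaluate successive powers at the divisors of 100:
50^1 ≡ 50 (mod 101)
50^2 ≡ 76 (mod 101)
50^4 ≡ 19 (mod 101)
50^5 ≡ 41 (mod 101)
50^10 ≡ 65 (mod 101)
50^20 ≡ 84 (mod 101)
50^25 ≡ 10 (mod 101)
50^50 ≡ 100 (mod 101)
50^100 ≡ 1 (mod 101) ✓
So ord_101(50) = 100.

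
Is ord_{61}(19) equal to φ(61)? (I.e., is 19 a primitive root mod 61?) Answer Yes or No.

φ(61) = 61 − 1 = 60 = 2^2 · 3 · 5.
19 is a primitive root mod 61 iff 19^(φ(61)/q) ≢ 1 for every prime q | φ(61), i.e. q ∈ {2, 3, 5}.
19^30 ≡ 1 (mod 61)  [q = 2: ≡ 1 ✗]
19^20 ≡ 13 (mod 61)  [q = 3: ≢ 1 ✓]
19^12 ≡ 9 (mod 61)  [q = 5: ≢ 1 ✓]
19^30 ≡ 1 shows ord(19) | 30, strictly less than φ(61); not a primitive root.

No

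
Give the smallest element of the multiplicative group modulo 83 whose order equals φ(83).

φ(83) = 83 − 1 = 82 = 2 · 41.
g is a primitive root iff g^(82/q) ≢ 1 (mod 83) for each prime q ∈ {2, 41}.
g = 2: 2^41 ≡ 82; 2^2 ≡ 4 — none is 1, so 2 is a primitive root.
So 2 is the smallest generator of (Z/83Z)^×.

2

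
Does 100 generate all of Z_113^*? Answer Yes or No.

φ(113) = 113 − 1 = 112 = 2^4 · 7.
An element g generates (Z/113Z)^× iff g^(112/q) ≢ 1 (mod 113) for each prime q ∈ {2, 7}.
100^56 ≡ 1 (mod 113)  [q = 2: ≡ 1 ✗]
100^16 ≡ 49 (mod 113)  [q = 7: ≢ 1 ✓]
Since 100^56 ≡ 1, the order of 100 divides 56 < 112, so 100 is not a primitive root.

No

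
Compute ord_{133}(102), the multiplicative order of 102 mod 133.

3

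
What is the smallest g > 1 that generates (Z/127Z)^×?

φ(127) = 127 − 1 = 126 = 2 · 3^2 · 7.
Test candidates g = 2, 3, … against the prime factors q ∈ {2, 3, 7} of φ(127): g is a generator iff g^(126/q) ≢ 1 for every such q.
g = 2: 2^63 ≡ 1 — hits 1, so not a primitive root.
g = 3: 3^63 ≡ 126; 3^42 ≡ 107; 3^18 ≡ 4 — none is 1, so 3 is a primitive root.
Hence the least primitive root of 127 is 3.

3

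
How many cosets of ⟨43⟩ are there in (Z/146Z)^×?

By Lagrange's theorem, ord_146(43) divides φ(146) = φ(2)·φ(73) = 1·72 = 72 = 2^3 · 3^2.
Divisors of 72: 1, 2, 3, 4, 6, 8, 9, 12, 18, 24, 36, 72.
Check 43^d mod 146 for each divisor in increasing order:
43^1 ≡ 43
43^2 ≡ 97
43^3 ≡ 83
43^4 ≡ 65
43^6 ≡ 27
43^8 ≡ 137
43^9 ≡ 51
43^12 ≡ 145
43^18 ≡ 119
43^24 ≡ 1
Thus |⟨43⟩| = ord(43) = 24.
[(Z/146Z)^× : ⟨43⟩] = 72/24 = 3.

3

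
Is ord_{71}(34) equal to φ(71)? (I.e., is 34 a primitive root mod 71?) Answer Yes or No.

No

φ(71) = 71 − 1 = 70 = 2 · 5 · 7.
Test 34^(70/q) mod 71 for each prime factor q of 70:
34^35 ≡ 70 (mod 71)  [q = 2: ≢ 1 ✓]
34^14 ≡ 1 (mod 71)  [q = 5: ≡ 1 ✗]
34^10 ≡ 30 (mod 71)  [q = 7: ≢ 1 ✓]
Since 34^14 ≡ 1, the order of 34 divides 14 < 70, so 34 is not a primitive root.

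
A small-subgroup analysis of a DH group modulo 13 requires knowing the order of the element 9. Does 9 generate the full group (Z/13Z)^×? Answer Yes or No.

No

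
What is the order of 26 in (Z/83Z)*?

By Lagrange's theorem, ord_83(26) divides φ(83) = 83 − 1 = 82 = 2 · 41.
Divisors of 82: 1, 2, 41, 82.
Evaluate successive powers at the divisors of 82:
26^1 ≡ 26
26^2 ≡ 12
26^41 ≡ 1
Therefore the multiplicative order of 26 modulo 83 is 41.

41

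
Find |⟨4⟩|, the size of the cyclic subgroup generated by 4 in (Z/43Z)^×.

7

By Lagrange's theorem, ord_43(4) divides φ(43) = 43 − 1 = 42 = 2 · 3 · 7.
Divisors of 42: 1, 2, 3, 6, 7, 14, 21, 42.
Compute 4^d (mod 43) for the divisors d until we hit 1:
4^1 ≡ 4
4^2 ≡ 16
4^3 ≡ 21
4^6 ≡ 11
4^7 ≡ 1
The smallest such exponent is 7, so the order of 4 is 7.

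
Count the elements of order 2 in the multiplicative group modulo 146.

1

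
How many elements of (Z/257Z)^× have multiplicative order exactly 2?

φ(257) = 257 − 1 = 256 = 2^8.
Since (Z/257Z)^× is cyclic of order 256, the number of elements of order d is φ(d) when d | 256 and 0 otherwise.
2 | 256, and φ(2) = 2 − 1 = 1.

1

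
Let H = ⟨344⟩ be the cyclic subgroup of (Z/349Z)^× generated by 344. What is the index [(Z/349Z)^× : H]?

4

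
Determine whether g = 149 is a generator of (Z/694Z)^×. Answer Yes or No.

φ(694) = φ(2)·φ(347) = 1·346 = 346 = 2 · 173.
An element g generates (Z/694Z)^× iff g^(346/q) ≢ 1 (mod 694) for each prime q ∈ {2, 173}.
149^173 ≡ 1 (mod 694)  [q = 2: ≡ 1 ✗]
149^2 ≡ 687 (mod 694)  [q = 173: ≢ 1 ✓]
149^173 ≡ 1 shows ord(149) | 173, strictly less than φ(694); not a primitive root.

No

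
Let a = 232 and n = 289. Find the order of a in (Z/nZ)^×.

Since 232 ∈ (Z/289Z)^×, its order divides φ(289) = φ(17^2) = 17·(17−1) = 272 = 2^4 · 17.
Divisors of 272: 1, 2, 4, 8, 16, 17, 34, 68, 136, 272.
Test each divisor d:
232^1 ≡ 232 (mod 289)
232^2 ≡ 70 (mod 289)
232^4 ≡ 276 (mod 289)
232^8 ≡ 169 (mod 289)
232^16 ≡ 239 (mod 289)
232^17 ≡ 249 (mod 289)
232^34 ≡ 155 (mod 289)
232^68 ≡ 38 (mod 289)
232^136 ≡ 288 (mod 289)
232^272 ≡ 1 (mod 289) ✓
Therefore the multiplicative order of 232 modulo 289 is 272.

272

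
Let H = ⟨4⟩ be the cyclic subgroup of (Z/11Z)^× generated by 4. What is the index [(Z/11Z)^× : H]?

By Lagrange's theorem, ord_11(4) divides φ(11) = 11 − 1 = 10 = 2 · 5.
Divisors of 10: 1, 2, 5, 10.
Check 4^d mod 11 for each divisor in increasing order:
4^1 ≡ 4 (mod 11)
4^2 ≡ 5 (mod 11)
4^5 ≡ 1 (mod 11) ✓
So ord_11(4) = 5, hence |⟨4⟩| = 5.
The index is φ(11) / ord(4) = 10 / 5 = 2.

2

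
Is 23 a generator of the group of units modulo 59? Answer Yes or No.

Yes

φ(59) = 59 − 1 = 58 = 2 · 29.
23 is a primitive root mod 59 iff 23^(φ(59)/q) ≢ 1 for every prime q | φ(59), i.e. q ∈ {2, 29}.
23^29 ≡ 58 (mod 59)  [q = 2: ≢ 1 ✓]
23^2 ≡ 57 (mod 59)  [q = 29: ≢ 1 ✓]
All checks pass, so 23 has order 58 and is a primitive root modulo 59.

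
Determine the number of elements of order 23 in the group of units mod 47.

φ(47) = 47 − 1 = 46 = 2 · 23.
In a cyclic group of order 46, there are φ(d) elements of order d for each divisor d of 46, and zero for non-divisors.
23 | 46, and φ(23) = 23 − 1 = 22.

22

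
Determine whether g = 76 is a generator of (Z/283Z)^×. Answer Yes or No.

No

φ(283) = 283 − 1 = 282 = 2 · 3 · 47.
It suffices to check that the order of 76 is not a proper divisor of 282: compute 76^(282/q) for q ∈ {2, 3, 47}.
76^141 ≡ 282 (mod 283)  [q = 2: ≢ 1 ✓]
76^94 ≡ 1 (mod 283)  [q = 3: ≡ 1 ✗]
76^6 ≡ 151 (mod 283)  [q = 47: ≢ 1 ✓]
Since 76^94 ≡ 1, the order of 76 divides 94 < 282, so 76 is not a primitive root.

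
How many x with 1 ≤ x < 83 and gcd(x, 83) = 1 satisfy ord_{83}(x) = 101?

φ(83) = 83 − 1 = 82 = 2 · 41.
(Z/83Z)^× is cyclic (|G| = 82); a cyclic group of order m has exactly φ(d) elements of each order d | m, and none otherwise.
101 does not divide 82, so no element of (Z/83Z)^× has order 101.

0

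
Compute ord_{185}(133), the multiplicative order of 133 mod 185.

36

By Lagrange's theorem, ord_185(133) divides φ(185) = φ(5·37) = (5−1)·(37−1) = 4·36 = 144 = 2^4 · 3^2.
Divisors of 144: 1, 2, 3, 4, 6, 8, 9, 12, 16, 18, 24, 36, 48, 72, 144.
Check 133^d mod 185 for each divisor in increasing order:
133^1 ≡ 133
133^2 ≡ 114
133^3 ≡ 177
133^4 ≡ 46
133^6 ≡ 64
133^8 ≡ 81
133^9 ≡ 43
133^12 ≡ 26
133^16 ≡ 86
133^18 ≡ 184
133^24 ≡ 121
133^36 ≡ 1
Hence ord(133) = 36.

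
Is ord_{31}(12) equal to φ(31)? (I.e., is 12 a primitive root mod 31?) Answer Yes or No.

φ(31) = 31 − 1 = 30 = 2 · 3 · 5.
12 is a primitive root mod 31 iff 12^(φ(31)/q) ≢ 1 for every prime q | φ(31), i.e. q ∈ {2, 3, 5}.
12^15 ≡ 30 (mod 31)  [q = 2: ≢ 1 ✓]
12^10 ≡ 25 (mod 31)  [q = 3: ≢ 1 ✓]
12^6 ≡ 2 (mod 31)  [q = 5: ≢ 1 ✓]
None equal 1, so ord_31(12) = 30: 12 is a primitive root.

Yes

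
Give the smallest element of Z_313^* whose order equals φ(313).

10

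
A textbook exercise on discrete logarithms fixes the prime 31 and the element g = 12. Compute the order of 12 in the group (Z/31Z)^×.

30

The order of 12 must divide φ(31) = 31 − 1 = 30 = 2 · 3 · 5.
Divisors of 30: 1, 2, 3, 5, 6, 10, 15, 30.
Test each divisor d:
12^1 ≡ 12 (mod 31)
12^2 ≡ 20 (mod 31)
12^3 ≡ 23 (mod 31)
12^5 ≡ 26 (mod 31)
12^6 ≡ 2 (mod 31)
12^10 ≡ 25 (mod 31)
12^15 ≡ 30 (mod 31)
12^30 ≡ 1 (mod 31) ✓
Therefore the multiplicative order of 12 modulo 31 is 30.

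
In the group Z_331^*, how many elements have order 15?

φ(331) = 331 − 1 = 330 = 2 · 3 · 5 · 11.
Since (Z/331Z)^× is cyclic of order 330, the number of elements of order d is φ(d) when d | 330 and 0 otherwise.
15 = 3 · 5 divides 330, and φ(15) = 8.

8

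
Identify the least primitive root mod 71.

φ(71) = 71 − 1 = 70 = 2 · 5 · 7.
Test candidates g = 2, 3, … against the prime factors q ∈ {2, 5, 7} of φ(71): g is a generator iff g^(70/q) ≢ 1 for every such q.
g = 2: 2^35 ≡ 1 — hits 1, so not a primitive root.
g = 3: 3^35 ≡ 1 — hits 1, so not a primitive root.
g = 4: 4^35 ≡ 1 — hits 1, so not a primitive root.
g = 5: 5^35 ≡ 1 — hits 1, so not a primitive root.
g = 6: 6^35 ≡ 1 — hits 1, so not a primitive root.
g = 7: 7^35 ≡ 70; 7^14 ≡ 54; 7^10 ≡ 45 — none is 1, so 7 is a primitive root.
The smallest primitive root modulo 71 is 7.

7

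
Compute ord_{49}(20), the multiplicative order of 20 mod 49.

ord(20) | φ(49) = φ(7^2) = 7·(7−1) = 42 = 2 · 3 · 7.
Divisors of 42: 1, 2, 3, 6, 7, 14, 21, 42.
Compute 20^d (mod 49) for the divisors d until we hit 1:
20^1 ≡ 20 (mod 49)
20^2 ≡ 8 (mod 49)
20^3 ≡ 13 (mod 49)
20^6 ≡ 22 (mod 49)
20^7 ≡ 48 (mod 49)
20^14 ≡ 1 (mod 49) ✓
Therefore the multiplicative order of 20 modulo 49 is 14.

14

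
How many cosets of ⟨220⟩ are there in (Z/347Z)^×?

1

By Lagrange's theorem, ord_347(220) divides φ(347) = 347 − 1 = 346 = 2 · 173.
Divisors of 346: 1, 2, 173, 346.
Compute 220^d (mod 347) for the divisors d until we hit 1:
220^1 ≡ 220 (mod 347)
220^2 ≡ 167 (mod 347)
220^173 ≡ 346 (mod 347)
220^346 ≡ 1 (mod 347) ✓
The order of 220 is 346, so the subgroup it generates has 346 elements.
The index is φ(347) / ord(220) = 346 / 346 = 1.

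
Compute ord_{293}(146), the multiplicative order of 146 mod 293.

ord(146) | φ(293) = 293 − 1 = 292 = 2^2 · 73.
Divisors of 292: 1, 2, 4, 73, 146, 292.
Test each divisor d:
146^1 ≡ 146
146^2 ≡ 220
146^4 ≡ 55
146^73 ≡ 138
146^146 ≡ 292
146^292 ≡ 1
Hence ord(146) = 292.

292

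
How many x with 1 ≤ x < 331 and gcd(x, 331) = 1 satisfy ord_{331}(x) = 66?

φ(331) = 331 − 1 = 330 = 2 · 3 · 5 · 11.
(Z/331Z)^× is cyclic (|G| = 330); a cyclic group of order m has exactly φ(d) elements of each order d | m, and none otherwise.
66 = 2 · 3 · 11 divides 330, and φ(66) = 20.

20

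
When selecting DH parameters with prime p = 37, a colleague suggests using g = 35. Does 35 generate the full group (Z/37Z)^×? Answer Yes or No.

Yes

φ(37) = 37 − 1 = 36 = 2^2 · 3^2.
35 is a primitive root mod 37 iff 35^(φ(37)/q) ≢ 1 for every prime q | φ(37), i.e. q ∈ {2, 3}.
35^18 ≡ 36 (mod 37)  [q = 2: ≢ 1 ✓]
35^12 ≡ 26 (mod 37)  [q = 3: ≢ 1 ✓]
Every test exponent gives a nontrivial residue, hence 35 generates the full group.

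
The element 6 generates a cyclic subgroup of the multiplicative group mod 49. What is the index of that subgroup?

3

The order of 6 must divide φ(49) = φ(7^2) = 7·(7−1) = 42 = 2 · 3 · 7.
Divisors of 42: 1, 2, 3, 6, 7, 14, 21, 42.
Test each divisor d:
6^1 ≡ 6 (mod 49)
6^2 ≡ 36 (mod 49)
6^3 ≡ 20 (mod 49)
6^6 ≡ 8 (mod 49)
6^7 ≡ 48 (mod 49)
6^14 ≡ 1 (mod 49) ✓
The order of 6 is 14, so the subgroup it generates has 14 elements.
[(Z/49Z)^× : ⟨6⟩] = 42/14 = 3.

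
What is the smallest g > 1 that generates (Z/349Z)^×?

2

φ(349) = 349 − 1 = 348 = 2^2 · 3 · 29.
Test candidates g = 2, 3, … against the prime factors q ∈ {2, 3, 29} of φ(349): g is a generator iff g^(348/q) ≢ 1 for every such q.
g = 2: 2^174 ≡ 348; 2^116 ≡ 226; 2^12 ≡ 257 — none is 1, so 2 is a primitive root.
So 2 is the smallest generator of (Z/349Z)^×.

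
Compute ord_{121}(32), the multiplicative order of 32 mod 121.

ord(32) | φ(121) = φ(11^2) = 11·(11−1) = 110 = 2 · 5 · 11.
Divisors of 110: 1, 2, 5, 10, 11, 22, 55, 110.
Evaluate successive powers at the divisors of 110:
32^1 ≡ 32
32^2 ≡ 56
32^5 ≡ 43
32^10 ≡ 34
32^11 ≡ 120
32^22 ≡ 1
So ord_121(32) = 22.

22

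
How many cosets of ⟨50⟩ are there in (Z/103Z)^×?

2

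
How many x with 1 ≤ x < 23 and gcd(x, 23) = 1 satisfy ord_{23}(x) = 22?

10

φ(23) = 23 − 1 = 22 = 2 · 11.
(Z/23Z)^× is cyclic (|G| = 22); a cyclic group of order m has exactly φ(d) elements of each order d | m, and none otherwise.
22 = 2 · 11 divides 22, and φ(22) = 10.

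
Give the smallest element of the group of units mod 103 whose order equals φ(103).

5

φ(103) = 103 − 1 = 102 = 2 · 3 · 17.
g is a primitive root iff g^(102/q) ≢ 1 (mod 103) for each prime q ∈ {2, 3, 17}.
g = 2: 2^51 ≡ 1 — hits 1, so not a primitive root.
g = 3: 3^51 ≡ 102; 3^34 ≡ 1 — hits 1, so not a primitive root.
g = 4: 4^51 ≡ 1 — hits 1, so not a primitive root.
g = 5: 5^51 ≡ 102; 5^34 ≡ 56; 5^6 ≡ 72 — none is 1, so 5 is a primitive root.
The smallest primitive root modulo 103 is 5.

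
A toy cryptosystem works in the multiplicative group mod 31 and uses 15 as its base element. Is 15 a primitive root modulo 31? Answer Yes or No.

φ(31) = 31 − 1 = 30 = 2 · 3 · 5.
It suffices to check that the order of 15 is not a proper divisor of 30: compute 15^(30/q) for q ∈ {2, 3, 5}.
15^15 ≡ 30 (mod 31)  [q = 2: ≢ 1 ✓]
15^10 ≡ 1 (mod 31)  [q = 3: ≡ 1 ✗]
15^6 ≡ 16 (mod 31)  [q = 5: ≢ 1 ✓]
Since 15^10 ≡ 1, the order of 15 divides 10 < 30, so 15 is not a primitive root.

No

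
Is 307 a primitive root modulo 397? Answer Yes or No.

No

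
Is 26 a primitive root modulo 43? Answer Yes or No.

φ(43) = 43 − 1 = 42 = 2 · 3 · 7.
An element g generates (Z/43Z)^× iff g^(42/q) ≢ 1 (mod 43) for each prime q ∈ {2, 3, 7}.
26^21 ≡ 42 (mod 43)  [q = 2: ≢ 1 ✓]
26^14 ≡ 6 (mod 43)  [q = 3: ≢ 1 ✓]
26^6 ≡ 35 (mod 43)  [q = 7: ≢ 1 ✓]
All checks pass, so 26 has order 42 and is a primitive root modulo 43.

Yes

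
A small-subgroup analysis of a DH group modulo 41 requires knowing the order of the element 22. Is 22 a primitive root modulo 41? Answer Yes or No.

φ(41) = 41 − 1 = 40 = 2^3 · 5.
An element g generates (Z/41Z)^× iff g^(40/q) ≢ 1 (mod 41) for each prime q ∈ {2, 5}.
22^20 ≡ 40 (mod 41)  [q = 2: ≢ 1 ✓]
22^8 ≡ 37 (mod 41)  [q = 5: ≢ 1 ✓]
Every test exponent gives a nontrivial residue, hence 22 generates the full group.

Yes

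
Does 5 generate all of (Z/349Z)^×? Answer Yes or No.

φ(349) = 349 − 1 = 348 = 2^2 · 3 · 29.
Test 5^(348/q) mod 349 for each prime factor q of 348:
5^174 ≡ 1 (mod 349)  [q = 2: ≡ 1 ✗]
5^116 ≡ 122 (mod 349)  [q = 3: ≢ 1 ✓]
5^12 ≡ 118 (mod 349)  [q = 29: ≢ 1 ✓]
5^174 ≡ 1 shows ord(5) | 174, strictly less than φ(349); not a primitive root.

No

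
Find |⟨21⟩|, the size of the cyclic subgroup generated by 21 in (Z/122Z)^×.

12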